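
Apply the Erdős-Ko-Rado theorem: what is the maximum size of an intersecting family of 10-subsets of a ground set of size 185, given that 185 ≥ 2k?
max |F| = C(184, 9) = 546119036427536

Erdős-Ko-Rado (1961): when n ≥ 2k, max |F| = C(n−1, k−1). The bound is attained by the star {A : i ∈ A} for any fixed i ∈ [n]. Here C(185−1, 10−1) = C(184, 9) = 546119036427536.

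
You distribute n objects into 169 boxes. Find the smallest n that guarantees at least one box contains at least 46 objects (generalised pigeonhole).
n = (46 − 1)·169 + 1 = 7606

By the generalised pigeonhole principle, to guarantee some box contains ≥ r objects we need more than (r − 1) · k objects total. Threshold: n = (r − 1) · k + 1. With r = 46 and k = 169: n = 45 · 169 + 1 = 7605 + 1 = 7606. For n = 7605 = 45 · 169, we can put exactly 45 objects in every box, avoiding 46 in any single one — so 7606 is tight.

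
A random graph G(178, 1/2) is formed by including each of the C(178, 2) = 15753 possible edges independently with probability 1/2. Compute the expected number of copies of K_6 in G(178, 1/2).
E[# K_6] = C(178, 6) · (1/2)^C(6, 2) = 40570171180 / 2^15 = 10142542795/8192 ≈ 1238103.368530

For each 6-subset S of vertices (there are C(178, 6) = 40570171180 such S), let X_S = 1 if S induces a K_6 (all C(6, 2) = 15 edges present). Then P(X_S = 1) = (1/2)^15 = 1/32768. By linearity of expectation, E[# K_6] = C(178, 6) · (1/2)^15 = 40570171180 / 32768 = 10142542795/8192 ≈ 1238103.368530.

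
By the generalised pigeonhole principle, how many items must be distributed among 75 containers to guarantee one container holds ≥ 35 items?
n = (35 − 1)·75 + 1 = 2551

By the generalised pigeonhole principle, to guarantee some box contains ≥ r objects we need more than (r − 1) · k objects total. Threshold: n = (r − 1) · k + 1. With r = 35 and k = 75: n = 34 · 75 + 1 = 2550 + 1 = 2551. For n = 2550 = 34 · 75, we can put exactly 34 objects in every box, avoiding 35 in any single one — so 2551 is tight.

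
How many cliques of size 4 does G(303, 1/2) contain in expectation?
E[# K_4] = C(303, 4) · (1/2)^C(4, 2) = 344291325 / 2^6 = 5379551.953125

For each 4-subset S of vertices (there are C(303, 4) = 344291325 such S), let X_S = 1 if S induces a K_4 (all C(4, 2) = 6 edges present). Then P(X_S = 1) = (1/2)^6 = 1/64. By linearity of expectation, E[# K_4] = C(303, 4) · (1/2)^6 = 344291325 / 64 = 5379551.953125.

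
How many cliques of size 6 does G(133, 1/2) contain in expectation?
E[# K_6] = C(133, 6) · (1/2)^C(6, 2) = 6856577728 / 2^15 = 107134027/512 ≈ 209246.146484

For each 6-subset S of vertices (there are C(133, 6) = 6856577728 such S), let X_S = 1 if S induces a K_6 (all C(6, 2) = 15 edges present). Then P(X_S = 1) = (1/2)^15 = 1/32768. By linearity of expectation, E[# K_6] = C(133, 6) · (1/2)^15 = 6856577728 / 32768 = 107134027/512 ≈ 209246.146484.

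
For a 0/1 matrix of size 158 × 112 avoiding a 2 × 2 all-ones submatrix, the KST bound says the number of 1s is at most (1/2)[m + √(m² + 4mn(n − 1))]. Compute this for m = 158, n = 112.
z(158, 112; 2, 2) ≤ (1/2)[158 + √(158² + 4·158·112·111)] = (1/2)[158 + √7881988] = 1482.7439

Kővári–Sós–Turán: let r_1, ..., r_158 be the row sums and z = Σ r_i the total number of 1s. Each pair of columns can share at most one row with both entries 1 (else a 2×2 all-ones block appears), so Σ_i C(r_i, 2) ≤ C(112, 2) = 6216. By convexity Σ_i C(r_i, 2) ≥ 158·C(z/158, 2) = z(z − 158)/(2·158), giving z² − 158z − 158·112·111 ≤ 0 and hence z ≤ (1/2)[158 + √(24964 + 4·1964256)] = (1/2)[158 + √7881988] ≈ (1/2)(158 + 2807.4878) = 1482.7439.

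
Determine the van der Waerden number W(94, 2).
W(94, 2) = 94 + 1 = 95

A 2-term AP is any pair of integers, so a monochromatic 2-AP exists iff some colour is used at least twice. With 94 colours, the colouring i ↦ i on {1, ..., 94} uses each colour once, avoiding any monochromatic pair, so W(94, 2) > 94. For {1, ..., 95}, pigeonhole forces two integers of the same colour, which form a monochromatic 2-AP. Hence W(94, 2) = 95.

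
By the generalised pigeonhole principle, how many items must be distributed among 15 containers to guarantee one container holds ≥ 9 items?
n = (9 − 1)·15 + 1 = 121

By the generalised pigeonhole principle, to guarantee some box contains ≥ r objects we need more than (r − 1) · k objects total. Threshold: n = (r − 1) · k + 1. With r = 9 and k = 15: n = 8 · 15 + 1 = 120 + 1 = 121. For n = 120 = 8 · 15, we can put exactly 8 objects in every box, avoiding 9 in any single one — so 121 is tight.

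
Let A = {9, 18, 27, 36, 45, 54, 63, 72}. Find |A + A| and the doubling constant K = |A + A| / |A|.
K = |A + A| / |A| = 15/8

Enumerate A + A = {a + b : a, b ∈ A}. With |A| = 8, there are |A|^2 = 64 ordered sum pairs; collecting distinct values, A + A = {18, 27, 36, 45, 54, 63, 72, 81, 90, 99, 108, 117, 126, 135, 144}, so |A + A| = 15. Thus K = 15/8. Here |A + A| = 2|A| − 1 = 15, the minimum possible — so K = 15/8 is minimal, which holds iff A is an arithmetic progression.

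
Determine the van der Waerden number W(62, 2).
W(62, 2) = 62 + 1 = 63

A 2-term AP is any pair of integers, so a monochromatic 2-AP exists iff some colour is used at least twice. With 62 colours, the colouring i ↦ i on {1, ..., 62} uses each colour once, avoiding any monochromatic pair, so W(62, 2) > 62. For {1, ..., 63}, pigeonhole forces two integers of the same colour, which form a monochromatic 2-AP. Hence W(62, 2) = 63.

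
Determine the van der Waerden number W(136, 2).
W(136, 2) = 136 + 1 = 137

A 2-term AP is any pair of integers, so a monochromatic 2-AP exists iff some colour is used at least twice. With 136 colours, the colouring i ↦ i on {1, ..., 136} uses each colour once, avoiding any monochromatic pair, so W(136, 2) > 136. For {1, ..., 137}, pigeonhole forces two integers of the same colour, which form a monochromatic 2-AP. Hence W(136, 2) = 137.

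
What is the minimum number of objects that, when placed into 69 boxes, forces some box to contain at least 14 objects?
n = (14 − 1)·69 + 1 = 898

By the generalised pigeonhole principle, to guarantee some box contains ≥ r objects we need more than (r − 1) · k objects total. Threshold: n = (r − 1) · k + 1. With r = 14 and k = 69: n = 13 · 69 + 1 = 897 + 1 = 898. For n = 897 = 13 · 69, we can put exactly 13 objects in every box, avoiding 14 in any single one — so 898 is tight.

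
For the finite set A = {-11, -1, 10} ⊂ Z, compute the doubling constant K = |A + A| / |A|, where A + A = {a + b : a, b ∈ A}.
K = |A + A| / |A| = 6/3 = 2

Enumerate A + A = {a + b : a, b ∈ A}. With |A| = 3, there are |A|^2 = 9 ordered sum pairs; collecting distinct values, A + A = {-22, -12, -2, -1, 9, 20}, so |A + A| = 6. Thus K = 6/3 = 2. For comparison, the minimum possible |A + A| over all 3-element sets is 2·3 − 1 = 5 (so min K = 5/3), attained only by arithmetic progressions.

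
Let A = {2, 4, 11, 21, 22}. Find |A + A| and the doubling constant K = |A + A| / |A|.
K = |A + A| / |A| = 15/5 = 3

Enumerate A + A = {a + b : a, b ∈ A}. With |A| = 5, there are |A|^2 = 25 ordered sum pairs; collecting distinct values, A + A = {4, 6, 8, 13, 15, 22, 23, 24, 25, 26, 32, 33, 42, 43, 44}, so |A + A| = 15. Thus K = 15/5 = 3. For comparison, the minimum possible |A + A| over all 5-element sets is 2·5 − 1 = 9 (so min K = 9/5), attained only by arithmetic progressions.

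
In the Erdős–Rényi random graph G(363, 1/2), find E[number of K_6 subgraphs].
E[# K_6] = C(363, 6) · (1/2)^C(6, 2) = 3048385428726 / 2^15 = 1524192714363/16384 ≈ 93029340.476257

For each 6-subset S of vertices (there are C(363, 6) = 3048385428726 such S), let X_S = 1 if S induces a K_6 (all C(6, 2) = 15 edges present). Then P(X_S = 1) = (1/2)^15 = 1/32768. By linearity of expectation, E[# K_6] = C(363, 6) · (1/2)^15 = 3048385428726 / 32768 = 1524192714363/16384 ≈ 93029340.476257.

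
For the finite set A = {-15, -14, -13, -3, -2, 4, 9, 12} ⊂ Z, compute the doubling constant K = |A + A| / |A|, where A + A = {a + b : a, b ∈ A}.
K = |A + A| / |A| = 30/8 = 15/4

Enumerate A + A = {a + b : a, b ∈ A}. With |A| = 8, there are |A|^2 = 64 ordered sum pairs; collecting distinct values, A + A = {-30, -29, -28, -27, -26, -18, -17, -16, -15, -11, -10, -9, -6, -5, -4, -3, -2, -1, 1, 2, 6, 7, 8, 9, 10, 13, 16, 18, 21, 24}, so |A + A| = 30. Thus K = 30/8 = 15/4. For comparison, the minimum possible |A + A| over all 8-element sets is 2·8 − 1 = 15 (so min K = 15/8), attained only by arithmetic progressions.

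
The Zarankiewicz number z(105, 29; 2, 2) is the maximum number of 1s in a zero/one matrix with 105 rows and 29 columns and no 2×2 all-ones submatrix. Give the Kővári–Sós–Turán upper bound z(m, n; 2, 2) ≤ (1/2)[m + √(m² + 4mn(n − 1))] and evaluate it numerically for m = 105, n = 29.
z(105, 29; 2, 2) ≤ (1/2)[105 + √(105² + 4·105·29·28)] = (1/2)[105 + √352065] = 349.1753

Kővári–Sós–Turán: let r_1, ..., r_105 be the row sums and z = Σ r_i the total number of 1s. Each pair of columns can share at most one row with both entries 1 (else a 2×2 all-ones block appears), so Σ_i C(r_i, 2) ≤ C(29, 2) = 406. By convexity Σ_i C(r_i, 2) ≥ 105·C(z/105, 2) = z(z − 105)/(2·105), giving z² − 105z − 105·29·28 ≤ 0 and hence z ≤ (1/2)[105 + √(11025 + 4·85260)] = (1/2)[105 + √352065] ≈ (1/2)(105 + 593.3507) = 349.1753.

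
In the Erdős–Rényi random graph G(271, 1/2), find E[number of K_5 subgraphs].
E[# K_5] = C(271, 5) · (1/2)^C(5, 2) = 11736811899 / 2^10 ≈ 11461730.370117

For each 5-subset S of vertices (there are C(271, 5) = 11736811899 such S), let X_S = 1 if S induces a K_5 (all C(5, 2) = 10 edges present). Then P(X_S = 1) = (1/2)^10 = 1/1024. By linearity of expectation, E[# K_5] = C(271, 5) · (1/2)^10 = 11736811899 / 1024 ≈ 11461730.370117.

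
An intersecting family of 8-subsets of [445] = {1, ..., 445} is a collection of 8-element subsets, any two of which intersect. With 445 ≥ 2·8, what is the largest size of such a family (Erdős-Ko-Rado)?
max |F| = C(444, 7) = 643588575077448

Erdős-Ko-Rado (1961): when n ≥ 2k, max |F| = C(n−1, k−1). The bound is attained by the star {A : i ∈ A} for any fixed i ∈ [n]. Here C(445−1, 8−1) = C(444, 7) = 643588575077448.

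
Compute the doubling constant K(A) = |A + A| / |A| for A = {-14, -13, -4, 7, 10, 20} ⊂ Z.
K = |A + A| / |A| = 20/6 = 10/3

Enumerate A + A = {a + b : a, b ∈ A}. With |A| = 6, there are |A|^2 = 36 ordered sum pairs; collecting distinct values, A + A = {-28, -27, -26, -18, -17, -8, -7, -6, -4, -3, 3, 6, 7, 14, 16, 17, 20, 27, 30, 40}, so |A + A| = 20. Thus K = 20/6 = 10/3. For comparison, the minimum possible |A + A| over all 6-element sets is 2·6 − 1 = 11 (so min K = 11/6), attained only by arithmetic progressions.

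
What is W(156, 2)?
W(156, 2) = 156 + 1 = 157

A 2-term AP is any pair of integers, so a monochromatic 2-AP exists iff some colour is used at least twice. With 156 colours, the colouring i ↦ i on {1, ..., 156} uses each colour once, avoiding any monochromatic pair, so W(156, 2) > 156. For {1, ..., 157}, pigeonhole forces two integers of the same colour, which form a monochromatic 2-AP. Hence W(156, 2) = 157.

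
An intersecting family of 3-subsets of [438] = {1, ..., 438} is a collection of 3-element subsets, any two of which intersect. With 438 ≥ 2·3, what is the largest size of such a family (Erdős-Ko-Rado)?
max |F| = C(437, 2) = 95266

Erdős-Ko-Rado (1961): when n ≥ 2k, max |F| = C(n−1, k−1). The bound is attained by the star {A : i ∈ A} for any fixed i ∈ [n]. Here C(438−1, 3−1) = C(437, 2) = 95266.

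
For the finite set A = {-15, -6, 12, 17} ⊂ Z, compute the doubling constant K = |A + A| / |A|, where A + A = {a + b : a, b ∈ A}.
K = |A + A| / |A| = 10/4 = 5/2

Enumerate A + A = {a + b : a, b ∈ A}. With |A| = 4, there are |A|^2 = 16 ordered sum pairs; collecting distinct values, A + A = {-30, -21, -12, -3, 2, 6, 11, 24, 29, 34}, so |A + A| = 10. Thus K = 10/4 = 5/2. For comparison, the minimum possible |A + A| over all 4-element sets is 2·4 − 1 = 7 (so min K = 7/4), attained only by arithmetic progressions.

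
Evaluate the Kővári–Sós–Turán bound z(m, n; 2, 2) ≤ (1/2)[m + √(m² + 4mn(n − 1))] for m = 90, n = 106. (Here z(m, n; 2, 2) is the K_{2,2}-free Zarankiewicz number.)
z(90, 106; 2, 2) ≤ (1/2)[90 + √(90² + 4·90·106·105)] = (1/2)[90 + √4014900] = 1046.8608

Kővári–Sós–Turán: let r_1, ..., r_90 be the row sums and z = Σ r_i the total number of 1s. Each pair of columns can share at most one row with both entries 1 (else a 2×2 all-ones block appears), so Σ_i C(r_i, 2) ≤ C(106, 2) = 5565. By convexity Σ_i C(r_i, 2) ≥ 90·C(z/90, 2) = z(z − 90)/(2·90), giving z² − 90z − 90·106·105 ≤ 0 and hence z ≤ (1/2)[90 + √(8100 + 4·1001700)] = (1/2)[90 + √4014900] ≈ (1/2)(90 + 2003.7215) = 1046.8608.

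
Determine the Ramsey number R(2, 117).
R(2, 117) = 117

R(2, k) = k for all k ≥ 2: in a 2-colouring of K_k, either some edge is red (a red K_2) or all edges are blue (a blue K_k). And K_{116} coloured all-blue has no blue K_117, so R(2, 117) > 116. Hence R(2, 117) = 117.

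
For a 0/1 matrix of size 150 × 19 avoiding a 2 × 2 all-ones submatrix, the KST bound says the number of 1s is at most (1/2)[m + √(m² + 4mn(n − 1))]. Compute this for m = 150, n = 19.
z(150, 19; 2, 2) ≤ (1/2)[150 + √(150² + 4·150·19·18)] = (1/2)[150 + √227700] = 313.5896

Kővári–Sós–Turán: let r_1, ..., r_150 be the row sums and z = Σ r_i the total number of 1s. Each pair of columns can share at most one row with both entries 1 (else a 2×2 all-ones block appears), so Σ_i C(r_i, 2) ≤ C(19, 2) = 171. By convexity Σ_i C(r_i, 2) ≥ 150·C(z/150, 2) = z(z − 150)/(2·150), giving z² − 150z − 150·19·18 ≤ 0 and hence z ≤ (1/2)[150 + √(22500 + 4·51300)] = (1/2)[150 + √227700] ≈ (1/2)(150 + 477.1792) = 313.5896.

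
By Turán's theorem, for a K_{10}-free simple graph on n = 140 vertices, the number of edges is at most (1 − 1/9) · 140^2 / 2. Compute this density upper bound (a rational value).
Turán density bound = (8/9) · 140^2/2 = 78400/9 ≈ 8711.1111

Turán's theorem: ex(n, K_{r+1}) is achieved by the complete r-partite Turán graph T(n, r) with parts as balanced as possible, and is at most (1 − 1/r) · n^2/2. For r = 9, n = 140: the density bound is (8/9) · 19600/2 = 78400/9 ≈ 8711.1111. The integer-valued extremum is e(T(140, 9)) = 8710, which is strictly less than the density bound 78400/9 since 9 ∤ 140 (the parts of T(140, 9) cannot all be equal).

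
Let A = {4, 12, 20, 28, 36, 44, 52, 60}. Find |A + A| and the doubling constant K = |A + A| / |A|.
K = |A + A| / |A| = 15/8

Enumerate A + A = {a + b : a, b ∈ A}. With |A| = 8, there are |A|^2 = 64 ordered sum pairs; collecting distinct values, A + A = {8, 16, 24, 32, 40, 48, 56, 64, 72, 80, 88, 96, 104, 112, 120}, so |A + A| = 15. Thus K = 15/8. Here |A + A| = 2|A| − 1 = 15, the minimum possible — so K = 15/8 is minimal, which holds iff A is an arithmetic progression.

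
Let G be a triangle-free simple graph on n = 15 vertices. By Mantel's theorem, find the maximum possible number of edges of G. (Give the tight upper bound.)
ex(15, K_3) = ⌊15^2/4⌋ = 56

Mantel (1907): a triangle-free graph on n vertices has at most ⌊n^2/4⌋ edges, with equality for the complete bipartite graph K_{⌊n/2⌋, ⌈n/2⌉}. For n = 15: ⌊15^2/4⌋ = ⌊225/4⌋ = 56. The extremal graph is K_{7, 8}, which has 7·8 = 56 edges.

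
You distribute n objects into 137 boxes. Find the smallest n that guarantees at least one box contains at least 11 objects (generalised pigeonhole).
n = (11 − 1)·137 + 1 = 1371

By the generalised pigeonhole principle, to guarantee some box contains ≥ r objects we need more than (r − 1) · k objects total. Threshold: n = (r − 1) · k + 1. With r = 11 and k = 137: n = 10 · 137 + 1 = 1370 + 1 = 1371. For n = 1370 = 10 · 137, we can put exactly 10 objects in every box, avoiding 11 in any single one — so 1371 is tight.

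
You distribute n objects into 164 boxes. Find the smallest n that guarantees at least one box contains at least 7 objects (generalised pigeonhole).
n = (7 − 1)·164 + 1 = 985

By the generalised pigeonhole principle, to guarantee some box contains ≥ r objects we need more than (r − 1) · k objects total. Threshold: n = (r − 1) · k + 1. With r = 7 and k = 164: n = 6 · 164 + 1 = 984 + 1 = 985. For n = 984 = 6 · 164, we can put exactly 6 objects in every box, avoiding 7 in any single one — so 985 is tight.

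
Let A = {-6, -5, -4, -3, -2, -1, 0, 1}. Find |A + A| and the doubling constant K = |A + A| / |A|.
K = |A + A| / |A| = 15/8

Enumerate A + A = {a + b : a, b ∈ A}. With |A| = 8, there are |A|^2 = 64 ordered sum pairs; collecting distinct values, A + A = {-12, -11, -10, -9, -8, -7, -6, -5, -4, -3, -2, -1, 0, 1, 2}, so |A + A| = 15. Thus K = 15/8. Here |A + A| = 2|A| − 1 = 15, the minimum possible — so K = 15/8 is minimal, which holds iff A is an arithmetic progression.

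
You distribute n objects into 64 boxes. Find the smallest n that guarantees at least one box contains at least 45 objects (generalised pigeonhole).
n = (45 − 1)·64 + 1 = 2817

By the generalised pigeonhole principle, to guarantee some box contains ≥ r objects we need more than (r − 1) · k objects total. Threshold: n = (r − 1) · k + 1. With r = 45 and k = 64: n = 44 · 64 + 1 = 2816 + 1 = 2817. For n = 2816 = 44 · 64, we can put exactly 44 objects in every box, avoiding 45 in any single one — so 2817 is tight.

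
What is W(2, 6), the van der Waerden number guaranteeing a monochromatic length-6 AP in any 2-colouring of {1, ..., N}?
W(2, 6) = 1132

W(2, 6) = 1132. The lower bound W(2, 6) > 1131 comes from an explicit good 2-colouring of [1, 1131]; the upper bound W(2, 6) ≤ 1132 was verified by exhaustive search over 2-colourings of [1, 1132].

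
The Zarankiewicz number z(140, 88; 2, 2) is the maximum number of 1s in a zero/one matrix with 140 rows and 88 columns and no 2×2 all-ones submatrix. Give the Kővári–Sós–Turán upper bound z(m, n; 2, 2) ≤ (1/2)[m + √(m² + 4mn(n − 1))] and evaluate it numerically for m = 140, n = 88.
z(140, 88; 2, 2) ≤ (1/2)[140 + √(140² + 4·140·88·87)] = (1/2)[140 + √4306960] = 1107.6608

Kővári–Sós–Turán: let r_1, ..., r_140 be the row sums and z = Σ r_i the total number of 1s. Each pair of columns can share at most one row with both entries 1 (else a 2×2 all-ones block appears), so Σ_i C(r_i, 2) ≤ C(88, 2) = 3828. By convexity Σ_i C(r_i, 2) ≥ 140·C(z/140, 2) = z(z − 140)/(2·140), giving z² − 140z − 140·88·87 ≤ 0 and hence z ≤ (1/2)[140 + √(19600 + 4·1071840)] = (1/2)[140 + √4306960] ≈ (1/2)(140 + 2075.3217) = 1107.6608.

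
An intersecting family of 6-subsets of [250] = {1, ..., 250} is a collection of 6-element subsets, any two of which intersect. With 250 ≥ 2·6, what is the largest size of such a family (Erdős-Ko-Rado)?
max |F| = C(249, 5) = 7660690674

Erdős-Ko-Rado (1961): when n ≥ 2k, max |F| = C(n−1, k−1). The bound is attained by the star {A : i ∈ A} for any fixed i ∈ [n]. Here C(250−1, 6−1) = C(249, 5) = 7660690674.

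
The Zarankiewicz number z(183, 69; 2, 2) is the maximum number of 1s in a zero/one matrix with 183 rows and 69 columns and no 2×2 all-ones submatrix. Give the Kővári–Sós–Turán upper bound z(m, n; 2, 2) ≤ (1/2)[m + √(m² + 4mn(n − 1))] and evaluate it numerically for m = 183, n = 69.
z(183, 69; 2, 2) ≤ (1/2)[183 + √(183² + 4·183·69·68)] = (1/2)[183 + √3468033] = 1022.6328

Kővári–Sós–Turán: let r_1, ..., r_183 be the row sums and z = Σ r_i the total number of 1s. Each pair of columns can share at most one row with both entries 1 (else a 2×2 all-ones block appears), so Σ_i C(r_i, 2) ≤ C(69, 2) = 2346. By convexity Σ_i C(r_i, 2) ≥ 183·C(z/183, 2) = z(z − 183)/(2·183), giving z² − 183z − 183·69·68 ≤ 0 and hence z ≤ (1/2)[183 + √(33489 + 4·858636)] = (1/2)[183 + √3468033] ≈ (1/2)(183 + 1862.2656) = 1022.6328.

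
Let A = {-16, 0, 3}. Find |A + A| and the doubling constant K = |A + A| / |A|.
K = |A + A| / |A| = 6/3 = 2

Enumerate A + A = {a + b : a, b ∈ A}. With |A| = 3, there are |A|^2 = 9 ordered sum pairs; collecting distinct values, A + A = {-32, -16, -13, 0, 3, 6}, so |A + A| = 6. Thus K = 6/3 = 2. For comparison, the minimum possible |A + A| over all 3-element sets is 2·3 − 1 = 5 (so min K = 5/3), attained only by arithmetic progressions.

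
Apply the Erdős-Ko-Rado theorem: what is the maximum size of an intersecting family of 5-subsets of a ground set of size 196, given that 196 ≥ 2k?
max |F| = C(195, 4) = 58409520

The Erdős-Ko-Rado theorem states: for n ≥ 2k, an intersecting family of k-subsets of an n-element set has size at most C(n − 1, k − 1), with equality for 'star' families {A ⊆ [n] : |A| = k, i ∈ A} (fix an element i). For n = 196, k = 5: C(195, 4) = 58409520.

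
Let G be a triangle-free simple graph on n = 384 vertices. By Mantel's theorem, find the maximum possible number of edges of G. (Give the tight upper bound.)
ex(384, K_3) = ⌊384^2/4⌋ = 36864

Mantel (1907): a triangle-free graph on n vertices has at most ⌊n^2/4⌋ edges, with equality for the complete bipartite graph K_{⌊n/2⌋, ⌈n/2⌉}. For n = 384: ⌊384^2/4⌋ = ⌊147456/4⌋ = 36864. The extremal graph is K_{192, 192}, which has 192·192 = 36864 edges.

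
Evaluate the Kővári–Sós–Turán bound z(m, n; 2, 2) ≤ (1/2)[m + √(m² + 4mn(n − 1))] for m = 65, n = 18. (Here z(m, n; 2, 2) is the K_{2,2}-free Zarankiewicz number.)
z(65, 18; 2, 2) ≤ (1/2)[65 + √(65² + 4·65·18·17)] = (1/2)[65 + √83785] = 177.2282

Kővári–Sós–Turán: let r_1, ..., r_65 be the row sums and z = Σ r_i the total number of 1s. Each pair of columns can share at most one row with both entries 1 (else a 2×2 all-ones block appears), so Σ_i C(r_i, 2) ≤ C(18, 2) = 153. By convexity Σ_i C(r_i, 2) ≥ 65·C(z/65, 2) = z(z − 65)/(2·65), giving z² − 65z − 65·18·17 ≤ 0 and hence z ≤ (1/2)[65 + √(4225 + 4·19890)] = (1/2)[65 + √83785] ≈ (1/2)(65 + 289.4564) = 177.2282.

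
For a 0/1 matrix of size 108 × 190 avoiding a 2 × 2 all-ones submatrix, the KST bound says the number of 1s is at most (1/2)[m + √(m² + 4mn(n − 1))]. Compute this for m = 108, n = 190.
z(108, 190; 2, 2) ≤ (1/2)[108 + √(108² + 4·108·190·189)] = (1/2)[108 + √15524784] = 2024.0751

Kővári–Sós–Turán: let r_1, ..., r_108 be the row sums and z = Σ r_i the total number of 1s. Each pair of columns can share at most one row with both entries 1 (else a 2×2 all-ones block appears), so Σ_i C(r_i, 2) ≤ C(190, 2) = 17955. By convexity Σ_i C(r_i, 2) ≥ 108·C(z/108, 2) = z(z − 108)/(2·108), giving z² − 108z − 108·190·189 ≤ 0 and hence z ≤ (1/2)[108 + √(11664 + 4·3878280)] = (1/2)[108 + √15524784] ≈ (1/2)(108 + 3940.1503) = 2024.0751.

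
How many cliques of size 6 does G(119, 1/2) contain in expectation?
E[# K_6] = C(119, 6) · (1/2)^C(6, 2) = 3470108187 / 2^15 ≈ 105899.297699

For each 6-subset S of vertices (there are C(119, 6) = 3470108187 such S), let X_S = 1 if S induces a K_6 (all C(6, 2) = 15 edges present). Then P(X_S = 1) = (1/2)^15 = 1/32768. By linearity of expectation, E[# K_6] = C(119, 6) · (1/2)^15 = 3470108187 / 32768 ≈ 105899.297699.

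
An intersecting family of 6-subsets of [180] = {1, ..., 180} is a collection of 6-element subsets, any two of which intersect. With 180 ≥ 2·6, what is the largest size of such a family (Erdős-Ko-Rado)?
max |F| = C(179, 5) = 1447490660

Erdős-Ko-Rado (1961): when n ≥ 2k, max |F| = C(n−1, k−1). The bound is attained by the star {A : i ∈ A} for any fixed i ∈ [n]. Here C(180−1, 6−1) = C(179, 5) = 1447490660.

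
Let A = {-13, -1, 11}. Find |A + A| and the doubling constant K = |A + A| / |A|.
K = |A + A| / |A| = 5/3

Enumerate A + A = {a + b : a, b ∈ A}. With |A| = 3, there are |A|^2 = 9 ordered sum pairs; collecting distinct values, A + A = {-26, -14, -2, 10, 22}, so |A + A| = 5. Thus K = 5/3. Here |A + A| = 2|A| − 1 = 5, the minimum possible — so K = 5/3 is minimal, which holds iff A is an arithmetic progression.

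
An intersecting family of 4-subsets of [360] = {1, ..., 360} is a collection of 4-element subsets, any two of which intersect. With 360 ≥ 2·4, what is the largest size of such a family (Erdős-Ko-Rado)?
max |F| = C(359, 3) = 7647059

Erdős-Ko-Rado (1961): when n ≥ 2k, max |F| = C(n−1, k−1). The bound is attained by the star {A : i ∈ A} for any fixed i ∈ [n]. Here C(360−1, 4−1) = C(359, 3) = 7647059.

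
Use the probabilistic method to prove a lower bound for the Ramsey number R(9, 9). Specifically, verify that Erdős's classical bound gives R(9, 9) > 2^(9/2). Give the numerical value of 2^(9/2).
2^(9/2) = 22.6274; so R(9, 9) > 22.6274

Colour each edge of K_n uniformly at random with red/blue. The expected number of monochromatic K_9 is C(n, 9) · 2 · 2^(−C(9,2)). If C(n, 9) · 2^(1 − C(9,2)) < 1, then with positive probability no monochromatic K_9 exists, so R(9, 9) > n. The standard estimate C(n, 9) ≤ n^9/9! shows this inequality holds whenever n ≤ 2^(9/2) (since 9! · 2^(C(9,2) − 1) > 2^(9^2/2) ≥ n^9). Hence R(9, 9) > 2^(9/2) = 22.6274.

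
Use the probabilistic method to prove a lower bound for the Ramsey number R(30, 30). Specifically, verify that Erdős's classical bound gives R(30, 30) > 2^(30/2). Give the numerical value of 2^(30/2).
2^(30/2) = 32768; so R(30, 30) > 32768

Colour each edge of K_n uniformly at random with red/blue. The expected number of monochromatic K_30 is C(n, 30) · 2 · 2^(−C(30,2)). If C(n, 30) · 2^(1 − C(30,2)) < 1, then with positive probability no monochromatic K_30 exists, so R(30, 30) > n. The standard estimate C(n, 30) ≤ n^30/30! shows this inequality holds whenever n ≤ 2^(30/2) (since 30! · 2^(C(30,2) − 1) > 2^(30^2/2) ≥ n^30). Hence R(30, 30) > 2^(30/2) = 32768.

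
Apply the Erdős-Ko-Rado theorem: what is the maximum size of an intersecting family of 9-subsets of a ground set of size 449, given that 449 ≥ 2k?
max |F| = C(448, 8) = 37792658098455624

The Erdős-Ko-Rado theorem states: for n ≥ 2k, an intersecting family of k-subsets of an n-element set has size at most C(n − 1, k − 1), with equality for 'star' families {A ⊆ [n] : |A| = k, i ∈ A} (fix an element i). For n = 449, k = 9: C(448, 8) = 37792658098455624.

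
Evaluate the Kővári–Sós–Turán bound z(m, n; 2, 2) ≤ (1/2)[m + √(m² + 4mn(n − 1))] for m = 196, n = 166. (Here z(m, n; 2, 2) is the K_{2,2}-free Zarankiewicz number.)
z(196, 166; 2, 2) ≤ (1/2)[196 + √(196² + 4·196·166·165)] = (1/2)[196 + √21512176] = 2417.061

Kővári–Sós–Turán: let r_1, ..., r_196 be the row sums and z = Σ r_i the total number of 1s. Each pair of columns can share at most one row with both entries 1 (else a 2×2 all-ones block appears), so Σ_i C(r_i, 2) ≤ C(166, 2) = 13695. By convexity Σ_i C(r_i, 2) ≥ 196·C(z/196, 2) = z(z − 196)/(2·196), giving z² − 196z − 196·166·165 ≤ 0 and hence z ≤ (1/2)[196 + √(38416 + 4·5368440)] = (1/2)[196 + √21512176] ≈ (1/2)(196 + 4638.122) = 2417.061.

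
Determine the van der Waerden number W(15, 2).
W(15, 2) = 15 + 1 = 16

A 2-term AP is any pair of integers, so a monochromatic 2-AP exists iff some colour is used at least twice. With 15 colours, the colouring i ↦ i on {1, ..., 15} uses each colour once, avoiding any monochromatic pair, so W(15, 2) > 15. For {1, ..., 16}, pigeonhole forces two integers of the same colour, which form a monochromatic 2-AP. Hence W(15, 2) = 16.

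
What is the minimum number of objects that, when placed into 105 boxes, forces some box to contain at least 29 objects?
n = (29 − 1)·105 + 1 = 2941

By the generalised pigeonhole principle, to guarantee some box contains ≥ r objects we need more than (r − 1) · k objects total. Threshold: n = (r − 1) · k + 1. With r = 29 and k = 105: n = 28 · 105 + 1 = 2940 + 1 = 2941. For n = 2940 = 28 · 105, we can put exactly 28 objects in every box, avoiding 29 in any single one — so 2941 is tight.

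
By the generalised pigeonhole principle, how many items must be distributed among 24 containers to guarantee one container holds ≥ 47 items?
n = (47 − 1)·24 + 1 = 1105

By the generalised pigeonhole principle, to guarantee some box contains ≥ r objects we need more than (r − 1) · k objects total. Threshold: n = (r − 1) · k + 1. With r = 47 and k = 24: n = 46 · 24 + 1 = 1104 + 1 = 1105. For n = 1104 = 46 · 24, we can put exactly 46 objects in every box, avoiding 47 in any single one — so 1105 is tight.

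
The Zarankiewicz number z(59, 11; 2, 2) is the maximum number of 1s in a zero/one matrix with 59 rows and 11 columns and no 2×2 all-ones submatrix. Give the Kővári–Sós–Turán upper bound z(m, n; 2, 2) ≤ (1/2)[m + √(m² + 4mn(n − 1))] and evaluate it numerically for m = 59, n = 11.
z(59, 11; 2, 2) ≤ (1/2)[59 + √(59² + 4·59·11·10)] = (1/2)[59 + √29441] = 115.2919

Kővári–Sós–Turán: let r_1, ..., r_59 be the row sums and z = Σ r_i the total number of 1s. Each pair of columns can share at most one row with both entries 1 (else a 2×2 all-ones block appears), so Σ_i C(r_i, 2) ≤ C(11, 2) = 55. By convexity Σ_i C(r_i, 2) ≥ 59·C(z/59, 2) = z(z − 59)/(2·59), giving z² − 59z − 59·11·10 ≤ 0 and hence z ≤ (1/2)[59 + √(3481 + 4·6490)] = (1/2)[59 + √29441] ≈ (1/2)(59 + 171.5838) = 115.2919.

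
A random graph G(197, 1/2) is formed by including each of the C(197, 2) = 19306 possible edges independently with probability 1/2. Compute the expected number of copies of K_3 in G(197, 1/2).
E[# K_3] = C(197, 3) · (1/2)^C(3, 2) = 1254890 / 2^3 = 627445/4 = 156861.25

For each 3-subset S of vertices (there are C(197, 3) = 1254890 such S), let X_S = 1 if S induces a K_3 (all C(3, 2) = 3 edges present). Then P(X_S = 1) = (1/2)^3 = 1/8. By linearity of expectation, E[# K_3] = C(197, 3) · (1/2)^3 = 1254890 / 8 = 627445/4 = 156861.25.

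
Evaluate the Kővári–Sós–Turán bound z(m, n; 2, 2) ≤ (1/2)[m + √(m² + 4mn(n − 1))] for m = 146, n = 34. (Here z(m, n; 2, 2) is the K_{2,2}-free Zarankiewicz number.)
z(146, 34; 2, 2) ≤ (1/2)[146 + √(146² + 4·146·34·33)] = (1/2)[146 + √676564] = 484.2676

Kővári–Sós–Turán: let r_1, ..., r_146 be the row sums and z = Σ r_i the total number of 1s. Each pair of columns can share at most one row with both entries 1 (else a 2×2 all-ones block appears), so Σ_i C(r_i, 2) ≤ C(34, 2) = 561. By convexity Σ_i C(r_i, 2) ≥ 146·C(z/146, 2) = z(z − 146)/(2·146), giving z² − 146z − 146·34·33 ≤ 0 and hence z ≤ (1/2)[146 + √(21316 + 4·163812)] = (1/2)[146 + √676564] ≈ (1/2)(146 + 822.5351) = 484.2676.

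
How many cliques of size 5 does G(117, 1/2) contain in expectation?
E[# K_5] = C(117, 5) · (1/2)^C(5, 2) = 167549733 / 2^10 ≈ 163622.786133

For each 5-subset S of vertices (there are C(117, 5) = 167549733 such S), let X_S = 1 if S induces a K_5 (all C(5, 2) = 10 edges present). Then P(X_S = 1) = (1/2)^10 = 1/1024. By linearity of expectation, E[# K_5] = C(117, 5) · (1/2)^10 = 167549733 / 1024 ≈ 163622.786133.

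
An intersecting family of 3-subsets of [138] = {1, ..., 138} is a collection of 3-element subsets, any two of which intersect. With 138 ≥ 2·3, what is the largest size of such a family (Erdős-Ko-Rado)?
max |F| = C(137, 2) = 9316

The Erdős-Ko-Rado theorem states: for n ≥ 2k, an intersecting family of k-subsets of an n-element set has size at most C(n − 1, k − 1), with equality for 'star' families {A ⊆ [n] : |A| = k, i ∈ A} (fix an element i). For n = 138, k = 3: C(137, 2) = 9316.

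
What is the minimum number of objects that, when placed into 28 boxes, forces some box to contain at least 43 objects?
n = (43 − 1)·28 + 1 = 1177

By the generalised pigeonhole principle, to guarantee some box contains ≥ r objects we need more than (r − 1) · k objects total. Threshold: n = (r − 1) · k + 1. With r = 43 and k = 28: n = 42 · 28 + 1 = 1176 + 1 = 1177. For n = 1176 = 42 · 28, we can put exactly 42 objects in every box, avoiding 43 in any single one — so 1177 is tight.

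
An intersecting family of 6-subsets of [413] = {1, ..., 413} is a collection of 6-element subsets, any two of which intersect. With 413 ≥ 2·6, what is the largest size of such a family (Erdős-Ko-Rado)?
max |F| = C(412, 5) = 96543962472

Erdős-Ko-Rado (1961): when n ≥ 2k, max |F| = C(n−1, k−1). The bound is attained by the star {A : i ∈ A} for any fixed i ∈ [n]. Here C(413−1, 6−1) = C(412, 5) = 96543962472.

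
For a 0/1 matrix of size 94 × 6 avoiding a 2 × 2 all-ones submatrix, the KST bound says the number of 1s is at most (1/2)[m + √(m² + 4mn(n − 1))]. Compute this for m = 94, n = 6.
z(94, 6; 2, 2) ≤ (1/2)[94 + √(94² + 4·94·6·5)] = (1/2)[94 + √20116] = 117.9154

Kővári–Sós–Turán: let r_1, ..., r_94 be the row sums and z = Σ r_i the total number of 1s. Each pair of columns can share at most one row with both entries 1 (else a 2×2 all-ones block appears), so Σ_i C(r_i, 2) ≤ C(6, 2) = 15. By convexity Σ_i C(r_i, 2) ≥ 94·C(z/94, 2) = z(z − 94)/(2·94), giving z² − 94z − 94·6·5 ≤ 0 and hence z ≤ (1/2)[94 + √(8836 + 4·2820)] = (1/2)[94 + √20116] ≈ (1/2)(94 + 141.8309) = 117.9154.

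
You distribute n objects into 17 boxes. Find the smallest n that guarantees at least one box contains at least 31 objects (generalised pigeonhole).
n = (31 − 1)·17 + 1 = 511

By the generalised pigeonhole principle, to guarantee some box contains ≥ r objects we need more than (r − 1) · k objects total. Threshold: n = (r − 1) · k + 1. With r = 31 and k = 17: n = 30 · 17 + 1 = 510 + 1 = 511. For n = 510 = 30 · 17, we can put exactly 30 objects in every box, avoiding 31 in any single one — so 511 is tight.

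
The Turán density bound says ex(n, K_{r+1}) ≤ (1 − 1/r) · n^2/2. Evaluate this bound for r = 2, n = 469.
Turán density bound = (1/2) · 469^2/2 = 219961/4 ≈ 54990.25

Turán's theorem: ex(n, K_{r+1}) is achieved by the complete r-partite Turán graph T(n, r) with parts as balanced as possible, and is at most (1 − 1/r) · n^2/2. For r = 2, n = 469: the density bound is (1/2) · 219961/2 = 219961/4 ≈ 54990.25. The integer-valued extremum is e(T(469, 2)) = 54990, which is strictly less than the density bound 219961/4 since 2 ∤ 469 (the parts of T(469, 2) cannot all be equal).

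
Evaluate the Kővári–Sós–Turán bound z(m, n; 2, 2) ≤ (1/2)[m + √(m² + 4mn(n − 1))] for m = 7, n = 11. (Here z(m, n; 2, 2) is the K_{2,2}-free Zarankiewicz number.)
z(7, 11; 2, 2) ≤ (1/2)[7 + √(7² + 4·7·11·10)] = (1/2)[7 + √3129] = 31.4687

Kővári–Sós–Turán: let r_1, ..., r_7 be the row sums and z = Σ r_i the total number of 1s. Each pair of columns can share at most one row with both entries 1 (else a 2×2 all-ones block appears), so Σ_i C(r_i, 2) ≤ C(11, 2) = 55. By convexity Σ_i C(r_i, 2) ≥ 7·C(z/7, 2) = z(z − 7)/(2·7), giving z² − 7z − 7·11·10 ≤ 0 and hence z ≤ (1/2)[7 + √(49 + 4·770)] = (1/2)[7 + √3129] ≈ (1/2)(7 + 55.9375) = 31.4687.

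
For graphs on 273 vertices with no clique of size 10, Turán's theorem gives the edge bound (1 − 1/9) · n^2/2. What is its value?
Turán density bound = (8/9) · 273^2/2 = 33124

Turán's theorem: ex(n, K_{r+1}) is achieved by the complete r-partite Turán graph T(n, r) with parts as balanced as possible, and is at most (1 − 1/r) · n^2/2. For r = 9, n = 273: the density bound is (8/9) · 74529/2 = 33124. The integer-valued extremum is e(T(273, 9)) = 33123, which is strictly less than the density bound 33124 since 9 ∤ 273 (the parts of T(273, 9) cannot all be equal).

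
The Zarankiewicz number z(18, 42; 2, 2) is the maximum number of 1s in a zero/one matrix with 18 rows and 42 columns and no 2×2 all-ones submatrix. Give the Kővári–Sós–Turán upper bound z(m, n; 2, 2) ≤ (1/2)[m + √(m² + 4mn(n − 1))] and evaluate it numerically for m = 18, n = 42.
z(18, 42; 2, 2) ≤ (1/2)[18 + √(18² + 4·18·42·41)] = (1/2)[18 + √124308] = 185.2867

Kővári–Sós–Turán: let r_1, ..., r_18 be the row sums and z = Σ r_i the total number of 1s. Each pair of columns can share at most one row with both entries 1 (else a 2×2 all-ones block appears), so Σ_i C(r_i, 2) ≤ C(42, 2) = 861. By convexity Σ_i C(r_i, 2) ≥ 18·C(z/18, 2) = z(z − 18)/(2·18), giving z² − 18z − 18·42·41 ≤ 0 and hence z ≤ (1/2)[18 + √(324 + 4·30996)] = (1/2)[18 + √124308] ≈ (1/2)(18 + 352.5734) = 185.2867.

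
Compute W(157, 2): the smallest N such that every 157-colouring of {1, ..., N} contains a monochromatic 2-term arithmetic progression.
W(157, 2) = 157 + 1 = 158

A 2-term AP is any pair of integers, so a monochromatic 2-AP exists iff some colour is used at least twice. With 157 colours, the colouring i ↦ i on {1, ..., 157} uses each colour once, avoiding any monochromatic pair, so W(157, 2) > 157. For {1, ..., 158}, pigeonhole forces two integers of the same colour, which form a monochromatic 2-AP. Hence W(157, 2) = 158.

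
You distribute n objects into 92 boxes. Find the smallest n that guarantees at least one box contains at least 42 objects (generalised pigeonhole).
n = (42 − 1)·92 + 1 = 3773

By the generalised pigeonhole principle, to guarantee some box contains ≥ r objects we need more than (r − 1) · k objects total. Threshold: n = (r − 1) · k + 1. With r = 42 and k = 92: n = 41 · 92 + 1 = 3772 + 1 = 3773. For n = 3772 = 41 · 92, we can put exactly 41 objects in every box, avoiding 42 in any single one — so 3773 is tight.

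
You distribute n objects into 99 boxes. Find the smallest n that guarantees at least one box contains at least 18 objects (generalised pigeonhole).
n = (18 − 1)·99 + 1 = 1684

By the generalised pigeonhole principle, to guarantee some box contains ≥ r objects we need more than (r − 1) · k objects total. Threshold: n = (r − 1) · k + 1. With r = 18 and k = 99: n = 17 · 99 + 1 = 1683 + 1 = 1684. For n = 1683 = 17 · 99, we can put exactly 17 objects in every box, avoiding 18 in any single one — so 1684 is tight.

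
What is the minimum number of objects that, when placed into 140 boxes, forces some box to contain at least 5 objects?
n = (5 − 1)·140 + 1 = 561

By the generalised pigeonhole principle, to guarantee some box contains ≥ r objects we need more than (r − 1) · k objects total. Threshold: n = (r − 1) · k + 1. With r = 5 and k = 140: n = 4 · 140 + 1 = 560 + 1 = 561. For n = 560 = 4 · 140, we can put exactly 4 objects in every box, avoiding 5 in any single one — so 561 is tight.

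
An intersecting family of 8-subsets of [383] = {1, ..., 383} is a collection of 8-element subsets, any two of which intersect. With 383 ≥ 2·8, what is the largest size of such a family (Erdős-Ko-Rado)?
max |F| = C(382, 7) = 222844337811576

Erdős-Ko-Rado (1961): when n ≥ 2k, max |F| = C(n−1, k−1). The bound is attained by the star {A : i ∈ A} for any fixed i ∈ [n]. Here C(383−1, 8−1) = C(382, 7) = 222844337811576.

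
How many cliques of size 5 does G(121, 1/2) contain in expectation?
E[# K_5] = C(121, 5) · (1/2)^C(5, 2) = 198792594 / 2^10 = 99396297/512 ≈ 194133.392578

For each 5-subset S of vertices (there are C(121, 5) = 198792594 such S), let X_S = 1 if S induces a K_5 (all C(5, 2) = 10 edges present). Then P(X_S = 1) = (1/2)^10 = 1/1024. By linearity of expectation, E[# K_5] = C(121, 5) · (1/2)^10 = 198792594 / 1024 = 99396297/512 ≈ 194133.392578.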